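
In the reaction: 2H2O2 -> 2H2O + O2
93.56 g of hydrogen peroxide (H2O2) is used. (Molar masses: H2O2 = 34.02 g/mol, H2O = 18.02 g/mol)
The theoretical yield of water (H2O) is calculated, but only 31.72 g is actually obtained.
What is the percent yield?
Moles of H2O2 = 93.56 g ÷ 34.02 g/mol = 2.75015 mol
Mole ratio: 2 mol H2O / 2 mol H2O2
Moles of H2O = 2.75015 × (2/2) = 2.75015 mol
Theoretical yield = 2.75015 mol × 18.02 g/mol = 49.558 g
Actual yield = 31.72 g
Percent yield = (31.72 / 49.558) × 100% = 64.0%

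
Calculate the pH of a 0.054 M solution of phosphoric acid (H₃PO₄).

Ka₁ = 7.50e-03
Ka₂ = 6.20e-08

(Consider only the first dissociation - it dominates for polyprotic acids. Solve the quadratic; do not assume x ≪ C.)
pH = 1.78

x² + Ka₁·x − Ka₁·C = 0 with Ka₁ = 7.50e-03, C = 0.054.
x = (−Ka₁ + √(Ka₁² + 4·Ka₁·C))/2 = 1.6721e-02 M, so pH = 1.78.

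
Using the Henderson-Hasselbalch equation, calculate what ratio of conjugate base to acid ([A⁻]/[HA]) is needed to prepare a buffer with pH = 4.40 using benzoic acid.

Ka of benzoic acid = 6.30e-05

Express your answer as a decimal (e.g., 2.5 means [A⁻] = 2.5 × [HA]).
[A⁻]/[HA] = 1.582

pKa = −log(6.30e-05) = 4.2007. pH = pKa + log([A⁻]/[HA]). 4.40 = 4.2007 + log(ratio). log(ratio) = 4.40 − 4.2007 = 0.1993. ratio = 10^(0.1993) = 1.582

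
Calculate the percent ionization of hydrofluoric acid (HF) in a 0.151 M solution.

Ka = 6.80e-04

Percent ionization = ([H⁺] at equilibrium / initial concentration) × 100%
Percent ionization = 6.49%

Let x = [H⁺]. Ka = x²/(C - x) ⇒ x² + (6.80e-04)x - (6.80e-04)(0.151) = 0. x = 9.7988e-03. Percent = (9.7988e-03/0.151) × 100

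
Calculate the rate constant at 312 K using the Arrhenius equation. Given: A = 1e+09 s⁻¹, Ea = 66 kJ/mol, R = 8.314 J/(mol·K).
8.91e-03 s⁻¹

k = A·exp(-Ea/(R·T)) = 1e+09·exp(-66000/(8.314·312)) = 1e+09·exp(-25.4436) = 1e+09·8.9118e-12 = 8.91e-03 s⁻¹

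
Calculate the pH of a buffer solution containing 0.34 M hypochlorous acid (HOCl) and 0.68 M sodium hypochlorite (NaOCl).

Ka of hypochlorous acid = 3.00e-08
pH = 7.82

pKa = -log(3.00e-08) = 7.52. pH = pKa + log([A⁻]/[HA]) = 7.52 + log(0.68/0.34)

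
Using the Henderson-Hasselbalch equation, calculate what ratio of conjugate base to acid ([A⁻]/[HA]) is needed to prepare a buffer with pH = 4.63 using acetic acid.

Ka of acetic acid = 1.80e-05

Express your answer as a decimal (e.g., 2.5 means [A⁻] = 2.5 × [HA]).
[A⁻]/[HA] = 0.768

pKa = −log(1.80e-05) = 4.7447. pH = pKa + log([A⁻]/[HA]). 4.63 = 4.7447 + log(ratio). log(ratio) = 4.63 − 4.7447 = -0.1147. ratio = 10^(-0.1147) = 0.768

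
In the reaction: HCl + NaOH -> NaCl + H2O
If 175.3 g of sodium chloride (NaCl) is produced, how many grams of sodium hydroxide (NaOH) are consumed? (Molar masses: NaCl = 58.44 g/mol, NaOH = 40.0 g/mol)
Moles of NaCl = 175.3 g ÷ 58.44 g/mol = 2.99966 mol
Mole ratio: 1 mol NaOH / 1 mol NaCl
Moles of NaOH = 2.99966 × (1/1) = 2.99966 mol
Mass of NaOH = 2.99966 mol × 40.0 g/mol = 120 g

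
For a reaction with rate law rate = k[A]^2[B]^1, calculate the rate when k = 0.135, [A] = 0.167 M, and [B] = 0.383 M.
0.001442 M/s

rate = k·[A]^2·[B]^1 = 0.135·(0.167)^2·(0.383)^1 = 0.135·0.027889·0.383 = 0.001442 M/s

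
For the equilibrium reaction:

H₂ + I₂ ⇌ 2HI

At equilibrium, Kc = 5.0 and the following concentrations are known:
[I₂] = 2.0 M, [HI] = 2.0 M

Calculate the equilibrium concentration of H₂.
[H₂] = 0.4000 M

Kc = ([HI]^2) / ([H₂] × [I₂]) = 5.0
[H₂]^1 = (product terms)/(Kc · other reactant terms) = 4 / (5.0 · 2) = 0.4
[H₂] = 0.4000 M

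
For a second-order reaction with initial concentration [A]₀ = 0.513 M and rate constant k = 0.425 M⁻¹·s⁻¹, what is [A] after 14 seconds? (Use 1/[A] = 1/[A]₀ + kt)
0.1266 M

1/[A] = 1/[A]₀ + k·t = 1/0.513 + (0.425)·(14) = 1.9493 + 5.9500 = 7.8993
[A] = 1/7.8993 = 0.1266 M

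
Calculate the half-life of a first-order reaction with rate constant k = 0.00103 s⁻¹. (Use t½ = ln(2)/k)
672.96 s

t½ = ln(2)/k = 0.6931/0.00103 = 672.96 s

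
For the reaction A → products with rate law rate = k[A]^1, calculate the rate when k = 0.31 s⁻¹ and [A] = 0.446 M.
0.1383 M/s

rate = k·[A]^1 = 0.31·(0.446)^1 = 0.31·0.446 = 0.1383 M/s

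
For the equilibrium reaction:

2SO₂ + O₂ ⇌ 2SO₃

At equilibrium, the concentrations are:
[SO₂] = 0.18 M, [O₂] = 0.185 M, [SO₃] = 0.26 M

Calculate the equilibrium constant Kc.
K_c = 11.2779

Kc = ([SO₃]^2) / ([SO₂]^2 × [O₂])
   = ((0.26)^2) / ((0.18)^2·(0.185))
   = 0.0676 / 0.005994 = 11.2779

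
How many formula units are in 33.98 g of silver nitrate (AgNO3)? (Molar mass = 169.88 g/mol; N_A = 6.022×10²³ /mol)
Moles = 33.98 g ÷ 169.88 g/mol = 0.200024 mol
Formula units = 0.200024 mol × 6.022×10²³ /mol = 1.205e+23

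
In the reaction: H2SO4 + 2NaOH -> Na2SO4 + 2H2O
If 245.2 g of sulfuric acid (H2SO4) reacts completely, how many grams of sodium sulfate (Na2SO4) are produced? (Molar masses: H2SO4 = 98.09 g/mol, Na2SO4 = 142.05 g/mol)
Moles of H2SO4 = 245.2 g ÷ 98.09 g/mol = 2.49975 mol
Mole ratio: 1 mol Na2SO4 / 1 mol H2SO4
Moles of Na2SO4 = 2.49975 × (1/1) = 2.49975 mol
Mass of Na2SO4 = 2.49975 mol × 142.05 g/mol = 355.1 g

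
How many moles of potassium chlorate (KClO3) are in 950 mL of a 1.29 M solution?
Moles = Molarity × Volume (L)
Moles = 1.29 M × 0.95 L = 1.226 mol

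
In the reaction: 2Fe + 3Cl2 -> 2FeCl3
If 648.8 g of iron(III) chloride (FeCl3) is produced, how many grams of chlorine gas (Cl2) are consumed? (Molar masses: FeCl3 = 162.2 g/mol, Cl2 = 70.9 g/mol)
Moles of FeCl3 = 648.8 g ÷ 162.2 g/mol = 4 mol
Mole ratio: 3 mol Cl2 / 2 mol FeCl3
Moles of Cl2 = 4 × (3/2) = 6 mol
Mass of Cl2 = 6 mol × 70.9 g/mol = 425.4 g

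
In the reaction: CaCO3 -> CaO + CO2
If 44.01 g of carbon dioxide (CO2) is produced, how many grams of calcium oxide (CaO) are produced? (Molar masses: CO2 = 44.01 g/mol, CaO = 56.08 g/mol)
Moles of CO2 = 44.01 g ÷ 44.01 g/mol = 1 mol
Mole ratio: 1 mol CaO / 1 mol CO2
Moles of CaO = 1 × (1/1) = 1 mol
Mass of CaO = 1 mol × 56.08 g/mol = 56.08 g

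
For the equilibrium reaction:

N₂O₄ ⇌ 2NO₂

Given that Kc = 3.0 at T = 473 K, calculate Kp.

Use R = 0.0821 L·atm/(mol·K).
K_p = 116.4999

Δn = (moles gaseous products) − (moles gaseous reactants) = 1
T = 473 K; RT = 0.0821 × 473 = 38.8333
Kp = Kc·(RT)^Δn = 3.0 × (38.8333)^1 = 3.0 × 38.8333 = 116.4999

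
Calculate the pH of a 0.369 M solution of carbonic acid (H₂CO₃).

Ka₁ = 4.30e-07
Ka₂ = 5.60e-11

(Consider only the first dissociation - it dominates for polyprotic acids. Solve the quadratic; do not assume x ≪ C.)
pH = 3.40

x² + Ka₁·x − Ka₁·C = 0 with Ka₁ = 4.30e-07, C = 0.369.
x = (−Ka₁ + √(Ka₁² + 4·Ka₁·C))/2 = 3.9812e-04 M, so pH = 3.40.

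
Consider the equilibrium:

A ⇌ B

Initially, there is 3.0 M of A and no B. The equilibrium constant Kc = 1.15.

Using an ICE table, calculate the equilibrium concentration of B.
[B] = 1.605 M

ICE: [A] = 3.0 − x, [B] = x.
Kc = x/(3.0 − x) = 1.15 ⇒ x = 1.15·3.0/(1 + 1.15) = 3.45/2.15 = 1.605.
[B] = x = 1.605 M.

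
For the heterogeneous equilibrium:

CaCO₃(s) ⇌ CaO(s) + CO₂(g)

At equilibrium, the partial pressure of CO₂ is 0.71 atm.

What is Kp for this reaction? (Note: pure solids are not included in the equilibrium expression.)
K_p = 0.71

Solids (CaCO₃, CaO) have activity 1 and are excluded.
Kp = P(CO₂) = 0.71.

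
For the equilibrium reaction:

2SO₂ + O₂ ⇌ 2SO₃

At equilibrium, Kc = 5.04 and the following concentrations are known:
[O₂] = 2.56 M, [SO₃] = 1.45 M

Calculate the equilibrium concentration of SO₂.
[SO₂] = 0.4037 M

Kc = ([SO₃]^2) / ([SO₂]^2 × [O₂]) = 5.04
[SO₂]^2 = (product terms)/(Kc · other reactant terms) = 2.1025 / (5.04 · 2.56) = 0.16295
[SO₂] = (0.16295)^(1/2) = 0.4037 M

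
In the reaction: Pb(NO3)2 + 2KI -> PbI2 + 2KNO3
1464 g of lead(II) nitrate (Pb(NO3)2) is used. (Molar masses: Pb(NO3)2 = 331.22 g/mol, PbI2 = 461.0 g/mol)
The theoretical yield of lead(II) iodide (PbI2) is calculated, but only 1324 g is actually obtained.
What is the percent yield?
Moles of Pb(NO3)2 = 1464 g ÷ 331.22 g/mol = 4.42002 mol
Mole ratio: 1 mol PbI2 / 1 mol Pb(NO3)2
Moles of PbI2 = 4.42002 × (1/1) = 4.42002 mol
Theoretical yield = 4.42002 mol × 461.0 g/mol = 2037.6 g
Actual yield = 1324 g
Percent yield = (1324 / 2037.6) × 100% = 65.0%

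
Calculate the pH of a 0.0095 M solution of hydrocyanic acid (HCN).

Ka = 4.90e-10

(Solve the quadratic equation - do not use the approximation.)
pH = 5.67

x² + Ka×x - Ka×C = 0. Using quadratic formula: [H⁺] = 2.1573e-06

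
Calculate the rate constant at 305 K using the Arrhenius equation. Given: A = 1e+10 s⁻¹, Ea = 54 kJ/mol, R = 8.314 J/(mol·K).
5.64e+00 s⁻¹

k = A·exp(-Ea/(R·T)) = 1e+10·exp(-54000/(8.314·305)) = 1e+10·exp(-21.2953) = 1e+10·5.6437e-10 = 5.64e+00 s⁻¹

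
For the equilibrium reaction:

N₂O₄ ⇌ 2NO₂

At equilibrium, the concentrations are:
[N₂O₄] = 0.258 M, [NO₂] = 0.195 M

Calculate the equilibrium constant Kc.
K_c = 0.1474

Kc = ([NO₂]^2) / ([N₂O₄])
   = ((0.195)^2) / ((0.258))
   = 0.038025 / 0.258 = 0.1474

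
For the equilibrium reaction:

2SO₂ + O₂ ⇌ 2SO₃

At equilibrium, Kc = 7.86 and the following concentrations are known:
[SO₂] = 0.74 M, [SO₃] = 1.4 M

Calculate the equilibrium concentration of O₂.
[O₂] = 0.4554 M

Kc = ([SO₃]^2) / ([SO₂]^2 × [O₂]) = 7.86
[O₂]^1 = (product terms)/(Kc · other reactant terms) = 1.96 / (7.86 · 0.5476) = 0.45538
[O₂] = 0.4554 M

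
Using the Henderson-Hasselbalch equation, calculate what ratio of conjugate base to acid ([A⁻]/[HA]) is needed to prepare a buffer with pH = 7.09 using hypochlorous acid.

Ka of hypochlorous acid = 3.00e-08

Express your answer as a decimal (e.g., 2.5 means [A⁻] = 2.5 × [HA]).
[A⁻]/[HA] = 0.369

pKa = −log(3.00e-08) = 7.5229. pH = pKa + log([A⁻]/[HA]). 7.09 = 7.5229 + log(ratio). log(ratio) = 7.09 − 7.5229 = -0.4329. ratio = 10^(-0.4329) = 0.369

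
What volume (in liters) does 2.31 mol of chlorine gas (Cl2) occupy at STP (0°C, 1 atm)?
At STP, 1 mol of gas occupies 22.4 L
Volume = 2.31 mol × 22.4 L/mol = 51.74 L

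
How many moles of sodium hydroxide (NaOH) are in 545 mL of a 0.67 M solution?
Moles = Molarity × Volume (L)
Moles = 0.67 M × 0.545 L = 0.3652 mol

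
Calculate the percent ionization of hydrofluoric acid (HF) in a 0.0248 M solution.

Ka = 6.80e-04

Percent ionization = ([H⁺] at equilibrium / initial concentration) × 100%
Percent ionization = 15.2%

Let x = [H⁺]. Ka = x²/(C - x) ⇒ x² + (6.80e-04)x - (6.80e-04)(0.0248) = 0. x = 3.7806e-03. Percent = (3.7806e-03/0.0248) × 100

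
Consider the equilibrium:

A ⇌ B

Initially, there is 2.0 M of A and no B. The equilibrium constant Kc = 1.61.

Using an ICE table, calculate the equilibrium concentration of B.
[B] = 1.234 M

ICE: [A] = 2.0 − x, [B] = x.
Kc = x/(2.0 − x) = 1.61 ⇒ x = 1.61·2.0/(1 + 1.61) = 3.22/2.61 = 1.234.
[B] = x = 1.234 M.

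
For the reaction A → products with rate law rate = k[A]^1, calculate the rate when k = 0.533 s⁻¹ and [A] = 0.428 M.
0.2281 M/s

rate = k·[A]^1 = 0.533·(0.428)^1 = 0.533·0.428 = 0.2281 M/s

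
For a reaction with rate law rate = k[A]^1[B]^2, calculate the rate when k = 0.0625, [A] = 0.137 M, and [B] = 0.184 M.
0.0002899 M/s

rate = k·[A]^1·[B]^2 = 0.0625·(0.137)^1·(0.184)^2 = 0.0625·0.137·0.033856 = 0.0002899 M/s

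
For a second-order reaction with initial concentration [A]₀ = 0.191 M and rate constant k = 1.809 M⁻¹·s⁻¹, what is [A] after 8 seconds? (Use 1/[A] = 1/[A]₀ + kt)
0.0507 M

1/[A] = 1/[A]₀ + k·t = 1/0.191 + (1.809)·(8) = 5.2356 + 14.4720 = 19.7076
[A] = 1/19.7076 = 0.0507 M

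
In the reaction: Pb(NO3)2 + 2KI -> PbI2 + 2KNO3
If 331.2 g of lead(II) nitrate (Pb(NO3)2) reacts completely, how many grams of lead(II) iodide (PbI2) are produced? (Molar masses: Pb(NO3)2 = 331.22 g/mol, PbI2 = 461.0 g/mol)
Moles of Pb(NO3)2 = 331.2 g ÷ 331.22 g/mol = 0.99994 mol
Mole ratio: 1 mol PbI2 / 1 mol Pb(NO3)2
Moles of PbI2 = 0.99994 × (1/1) = 0.99994 mol
Mass of PbI2 = 0.99994 mol × 461.0 g/mol = 461 g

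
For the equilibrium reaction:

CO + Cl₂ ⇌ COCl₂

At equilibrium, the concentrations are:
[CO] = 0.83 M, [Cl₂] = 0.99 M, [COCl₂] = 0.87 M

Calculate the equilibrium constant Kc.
K_c = 1.0588

Kc = ([COCl₂]) / ([CO] × [Cl₂])
   = ((0.87)) / ((0.83)·(0.99))
   = 0.87 / 0.8217 = 1.0588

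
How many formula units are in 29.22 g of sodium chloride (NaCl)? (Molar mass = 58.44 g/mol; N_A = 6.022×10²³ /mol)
Moles = 29.22 g ÷ 58.44 g/mol = 0.5 mol
Formula units = 0.5 mol × 6.022×10²³ /mol = 3.011e+23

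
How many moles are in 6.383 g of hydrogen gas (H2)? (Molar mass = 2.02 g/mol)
Moles = 6.383 g ÷ 2.02 g/mol = 3.16 mol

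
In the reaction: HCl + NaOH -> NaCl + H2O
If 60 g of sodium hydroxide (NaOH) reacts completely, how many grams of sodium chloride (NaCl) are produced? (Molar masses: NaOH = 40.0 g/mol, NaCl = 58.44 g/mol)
Moles of NaOH = 60 g ÷ 40.0 g/mol = 1.5 mol
Mole ratio: 1 mol NaCl / 1 mol NaOH
Moles of NaCl = 1.5 × (1/1) = 1.5 mol
Mass of NaCl = 1.5 mol × 58.44 g/mol = 87.66 g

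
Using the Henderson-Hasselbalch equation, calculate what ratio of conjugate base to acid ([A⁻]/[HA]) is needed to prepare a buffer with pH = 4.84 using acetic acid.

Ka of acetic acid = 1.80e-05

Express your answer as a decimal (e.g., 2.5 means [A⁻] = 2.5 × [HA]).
[A⁻]/[HA] = 1.245

pKa = −log(1.80e-05) = 4.7447. pH = pKa + log([A⁻]/[HA]). 4.84 = 4.7447 + log(ratio). log(ratio) = 4.84 − 4.7447 = 0.0953. ratio = 10^(0.0953) = 1.245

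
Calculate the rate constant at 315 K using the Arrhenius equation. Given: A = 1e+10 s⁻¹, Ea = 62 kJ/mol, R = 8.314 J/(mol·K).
5.23e-01 s⁻¹

k = A·exp(-Ea/(R·T)) = 1e+10·exp(-62000/(8.314·315)) = 1e+10·exp(-23.6740) = 1e+10·5.2303e-11 = 5.23e-01 s⁻¹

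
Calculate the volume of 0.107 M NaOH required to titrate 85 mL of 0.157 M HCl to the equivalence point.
V_{base} = 124.7 mL

At equivalence: moles acid = moles base.
moles HCl = 0.157 M × 0.085 L = 0.013345 mol
V_NaOH = 0.013345 mol ÷ 0.107 M = 0.1247 L = 124.7 mL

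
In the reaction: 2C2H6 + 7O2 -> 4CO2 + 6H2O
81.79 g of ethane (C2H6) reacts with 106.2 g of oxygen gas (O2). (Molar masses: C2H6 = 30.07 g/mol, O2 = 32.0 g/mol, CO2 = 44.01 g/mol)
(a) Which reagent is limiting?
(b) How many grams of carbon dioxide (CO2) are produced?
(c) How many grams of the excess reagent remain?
(a) O2, (b) 83.46 g, (c) 53.28 g

Moles of C2H6 = 81.79 g ÷ 30.07 g/mol = 2.71999 mol
Moles of O2 = 106.2 g ÷ 32.0 g/mol = 3.31875 mol
Moles ÷ coefficient: C2H6: 2.71999/2 = 1.36, O2: 3.31875/7 = 0.4741
(a) O2 has the smaller value, so O2 is the limiting reagent.
(b) Moles of CO2 = 3.31875 mol O2 × (4/7) = 1.89643 mol; mass = 1.89643 mol × 44.01 g/mol = 83.46 g
(c) C2H6 consumed = 3.31875 × (2/7) = 0.948214 mol; remaining = 2.71999 − 0.948214 = 1.77177 mol; mass = 1.77177 mol × 30.07 g/mol = 53.28 g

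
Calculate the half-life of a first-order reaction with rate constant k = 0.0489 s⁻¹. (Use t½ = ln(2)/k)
14.17 s

t½ = ln(2)/k = 0.6931/0.0489 = 14.17 s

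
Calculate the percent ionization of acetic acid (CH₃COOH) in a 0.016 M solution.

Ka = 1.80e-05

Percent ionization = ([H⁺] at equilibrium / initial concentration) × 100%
Percent ionization = 3.3%

Let x = [H⁺]. Ka = x²/(C - x) ⇒ x² + (1.80e-05)x - (1.80e-05)(0.016) = 0. x = 5.2773e-04. Percent = (5.2773e-04/0.016) × 100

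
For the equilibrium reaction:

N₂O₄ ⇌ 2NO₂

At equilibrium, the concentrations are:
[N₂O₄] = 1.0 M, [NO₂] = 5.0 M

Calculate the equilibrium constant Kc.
K_c = 25.0000

Kc = ([NO₂]^2) / ([N₂O₄])
   = ((5.0)^2) / ((1.0))
   = 25 / 1 = 25.0000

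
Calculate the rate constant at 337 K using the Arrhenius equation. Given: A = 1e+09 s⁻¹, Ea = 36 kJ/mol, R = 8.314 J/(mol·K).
2.63e+03 s⁻¹

k = A·exp(-Ea/(R·T)) = 1e+09·exp(-36000/(8.314·337)) = 1e+09·exp(-12.8488) = 1e+09·2.6293e-06 = 2.63e+03 s⁻¹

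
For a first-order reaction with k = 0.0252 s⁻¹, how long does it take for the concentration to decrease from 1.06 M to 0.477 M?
31.69 s

From ln[A] = ln[A]₀ - k·t: t = ln([A]₀/[A])/k = ln(1.06/0.477)/0.0252 = ln(2.2222)/0.0252 = 0.7985/0.0252 = 31.69 s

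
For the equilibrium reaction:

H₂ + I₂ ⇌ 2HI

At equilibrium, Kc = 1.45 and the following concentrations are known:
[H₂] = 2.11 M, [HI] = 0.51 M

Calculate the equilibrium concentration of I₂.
[I₂] = 0.0850 M

Kc = ([HI]^2) / ([H₂] × [I₂]) = 1.45
[I₂]^1 = (product terms)/(Kc · other reactant terms) = 0.2601 / (1.45 · 2.11) = 0.085014
[I₂] = 0.0850 M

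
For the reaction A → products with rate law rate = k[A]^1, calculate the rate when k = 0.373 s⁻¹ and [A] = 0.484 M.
0.1805 M/s

rate = k·[A]^1 = 0.373·(0.484)^1 = 0.373·0.484 = 0.1805 M/s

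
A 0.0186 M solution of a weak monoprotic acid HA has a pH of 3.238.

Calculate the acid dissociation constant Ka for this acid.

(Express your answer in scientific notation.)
K_a = 1.85e-05

[H⁺] = 10^(−pH) = 10^(−3.238) = 5.781e-04 M. For HA ⇌ H⁺ + A⁻, Ka = x²/(C − x) = (5.781e-04)²/(0.0186 − 5.781e-04) = 1.85e-05.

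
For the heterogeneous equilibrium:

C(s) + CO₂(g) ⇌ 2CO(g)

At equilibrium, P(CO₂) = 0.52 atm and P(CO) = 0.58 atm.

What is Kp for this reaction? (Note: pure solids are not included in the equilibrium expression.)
K_p = 0.647

Solid C is excluded.
Kp = P(CO)²/P(CO₂) = (0.58)²/0.52 = 0.3364/0.52 = 0.647.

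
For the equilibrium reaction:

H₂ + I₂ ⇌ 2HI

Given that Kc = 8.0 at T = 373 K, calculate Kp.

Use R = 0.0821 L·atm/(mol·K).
K_p = 8.0000

Δn = (moles gaseous products) − (moles gaseous reactants) = 0
T = 373 K; RT = 0.0821 × 373 = 30.6233
Kp = Kc·(RT)^Δn = 8.0 × (30.6233)^0 = 8.0 × 1 = 8.0000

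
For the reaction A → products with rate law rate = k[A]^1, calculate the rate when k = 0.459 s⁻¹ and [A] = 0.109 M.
0.05003 M/s

rate = k·[A]^1 = 0.459·(0.109)^1 = 0.459·0.109 = 0.05003 M/s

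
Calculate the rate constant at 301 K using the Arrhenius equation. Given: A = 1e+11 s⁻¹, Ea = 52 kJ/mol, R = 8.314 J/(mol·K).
9.46e+01 s⁻¹

k = A·exp(-Ea/(R·T)) = 1e+11·exp(-52000/(8.314·301)) = 1e+11·exp(-20.7791) = 1e+11·9.4569e-10 = 9.46e+01 s⁻¹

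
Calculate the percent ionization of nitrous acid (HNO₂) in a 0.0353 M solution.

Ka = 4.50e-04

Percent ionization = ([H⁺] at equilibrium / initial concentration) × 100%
Percent ionization = 10.7%

Let x = [H⁺]. Ka = x²/(C - x) ⇒ x² + (4.50e-04)x - (4.50e-04)(0.0353) = 0. x = 3.7669e-03. Percent = (3.7669e-03/0.0353) × 100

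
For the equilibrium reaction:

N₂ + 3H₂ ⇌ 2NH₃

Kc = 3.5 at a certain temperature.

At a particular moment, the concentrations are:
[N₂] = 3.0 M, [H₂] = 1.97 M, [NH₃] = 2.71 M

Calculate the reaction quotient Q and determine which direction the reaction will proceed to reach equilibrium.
Q = 0.320, Q < K, reaction proceeds forward (toward products)

Q = ([NH₃]^2) / ([N₂] × [H₂]^3)
  = ((2.71)^2) / ((3.0)·(1.97)^3) = 7.3441/22.936 = 0.3202
Since Q = 0.3202 < Kc = 3.5, the reaction proceeds forward (toward products) to reach equilibrium.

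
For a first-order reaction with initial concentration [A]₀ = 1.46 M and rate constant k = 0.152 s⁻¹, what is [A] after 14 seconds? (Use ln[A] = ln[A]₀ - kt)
0.1738 M

ln[A] = ln[A]₀ - k·t = ln(1.46) - (0.152)·(14) = 0.3784 - 2.1280 = -1.7496
[A] = e^(-1.7496) = 0.1738 M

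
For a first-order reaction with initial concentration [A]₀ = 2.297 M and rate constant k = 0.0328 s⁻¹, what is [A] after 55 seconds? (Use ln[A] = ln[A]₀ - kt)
0.3782 M

ln[A] = ln[A]₀ - k·t = ln(2.297) - (0.0328)·(55) = 0.8316 - 1.8040 = -0.9724
[A] = e^(-0.9724) = 0.3782 M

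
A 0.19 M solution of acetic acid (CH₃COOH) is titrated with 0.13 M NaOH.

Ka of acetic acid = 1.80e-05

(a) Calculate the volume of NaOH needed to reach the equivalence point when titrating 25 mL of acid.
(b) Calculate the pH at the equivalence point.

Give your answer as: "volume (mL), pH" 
V = 36.5 mL, pH = 8.82

(a) At equivalence: moles acid = moles base.
moles acid = 0.19 × 0.025 = 0.00475 mol; V_NaOH = 0.00475/0.13 = 0.03654 L = 36.5 mL.
(b) At equivalence, all acid → conjugate base A⁻ at [A⁻] = 0.00475/0.06154 = 0.07719 M.
Kb = Kw/Ka = 1.0e-14/1.80e-05 = 5.556e-10; [OH⁻] = √(Kb·[A⁻]) = 6.548e-06; pOH = 5.18; pH = 14 − pOH = 8.82.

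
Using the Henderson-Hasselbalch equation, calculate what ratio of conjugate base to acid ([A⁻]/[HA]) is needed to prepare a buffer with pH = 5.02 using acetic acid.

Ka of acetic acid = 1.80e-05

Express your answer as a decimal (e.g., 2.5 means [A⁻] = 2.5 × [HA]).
[A⁻]/[HA] = 1.885

pKa = −log(1.80e-05) = 4.7447. pH = pKa + log([A⁻]/[HA]). 5.02 = 4.7447 + log(ratio). log(ratio) = 5.02 − 4.7447 = 0.2753. ratio = 10^(0.2753) = 1.885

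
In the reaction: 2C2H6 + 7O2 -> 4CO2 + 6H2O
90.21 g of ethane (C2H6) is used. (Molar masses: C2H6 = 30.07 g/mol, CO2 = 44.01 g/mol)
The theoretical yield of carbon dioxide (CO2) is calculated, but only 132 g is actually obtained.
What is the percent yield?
Moles of C2H6 = 90.21 g ÷ 30.07 g/mol = 3 mol
Mole ratio: 4 mol CO2 / 2 mol C2H6
Moles of CO2 = 3 × (4/2) = 6 mol
Theoretical yield = 6 mol × 44.01 g/mol = 264.06 g
Actual yield = 132 g
Percent yield = (132 / 264.06) × 100% = 50.0%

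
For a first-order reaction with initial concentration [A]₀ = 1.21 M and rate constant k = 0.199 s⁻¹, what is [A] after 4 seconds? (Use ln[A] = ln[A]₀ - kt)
0.5459 M

ln[A] = ln[A]₀ - k·t = ln(1.21) - (0.199)·(4) = 0.1906 - 0.7960 = -0.6054
[A] = e^(-0.6054) = 0.5459 M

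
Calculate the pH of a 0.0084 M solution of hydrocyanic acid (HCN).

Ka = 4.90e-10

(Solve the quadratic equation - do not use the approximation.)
pH = 5.69

x² + Ka×x - Ka×C = 0. Using quadratic formula: [H⁺] = 2.0285e-06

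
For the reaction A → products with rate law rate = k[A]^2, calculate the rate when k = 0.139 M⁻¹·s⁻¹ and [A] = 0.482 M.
0.03229 M/s

rate = k·[A]^2 = 0.139·(0.482)^2 = 0.139·0.232324 = 0.03229 M/s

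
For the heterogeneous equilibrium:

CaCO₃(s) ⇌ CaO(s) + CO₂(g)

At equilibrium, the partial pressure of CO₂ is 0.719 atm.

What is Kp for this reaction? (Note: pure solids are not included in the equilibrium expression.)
K_p = 0.719

Solids (CaCO₃, CaO) have activity 1 and are excluded.
Kp = P(CO₂) = 0.719.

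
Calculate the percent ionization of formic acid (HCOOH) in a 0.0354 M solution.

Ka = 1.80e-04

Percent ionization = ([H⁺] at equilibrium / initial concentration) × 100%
Percent ionization = 6.88%

Let x = [H⁺]. Ka = x²/(C - x) ⇒ x² + (1.80e-04)x - (1.80e-04)(0.0354) = 0. x = 2.4359e-03. Percent = (2.4359e-03/0.0354) × 100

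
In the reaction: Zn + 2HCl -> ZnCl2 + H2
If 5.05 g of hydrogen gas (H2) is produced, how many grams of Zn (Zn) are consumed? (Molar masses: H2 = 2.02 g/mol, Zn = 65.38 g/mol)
Moles of H2 = 5.05 g ÷ 2.02 g/mol = 2.5 mol
Mole ratio: 1 mol Zn / 1 mol H2
Moles of Zn = 2.5 × (1/1) = 2.5 mol
Mass of Zn = 2.5 mol × 65.38 g/mol = 163.4 g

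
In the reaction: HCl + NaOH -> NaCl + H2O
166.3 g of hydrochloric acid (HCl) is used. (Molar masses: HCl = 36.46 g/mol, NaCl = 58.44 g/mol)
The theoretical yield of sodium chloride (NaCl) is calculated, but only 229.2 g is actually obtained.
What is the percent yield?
Moles of HCl = 166.3 g ÷ 36.46 g/mol = 4.56116 mol
Mole ratio: 1 mol NaCl / 1 mol HCl
Moles of NaCl = 4.56116 × (1/1) = 4.56116 mol
Theoretical yield = 4.56116 mol × 58.44 g/mol = 266.55 g
Actual yield = 229.2 g
Percent yield = (229.2 / 266.55) × 100% = 86.0%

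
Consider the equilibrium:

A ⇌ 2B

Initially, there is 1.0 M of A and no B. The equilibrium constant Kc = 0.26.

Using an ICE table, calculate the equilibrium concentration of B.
[B] = 0.449 M

ICE: [A] = 1.0 − x, [B] = 2x.
Kc = (2x)²/(1.0 − x) = 0.26 ⇒ 4x² + 0.26x − 0.26 = 0.
x = (−0.26 + √(0.26² + 4·4·0.26))/(2·4) = (−0.26 + √4.2276)/8 = 0.22451.
[B] = 2x = 0.449 M.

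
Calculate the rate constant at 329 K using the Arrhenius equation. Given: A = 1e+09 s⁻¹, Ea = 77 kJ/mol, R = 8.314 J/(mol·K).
5.95e-04 s⁻¹

k = A·exp(-Ea/(R·T)) = 1e+09·exp(-77000/(8.314·329)) = 1e+09·exp(-28.1504) = 1e+09·5.9488e-13 = 5.95e-04 s⁻¹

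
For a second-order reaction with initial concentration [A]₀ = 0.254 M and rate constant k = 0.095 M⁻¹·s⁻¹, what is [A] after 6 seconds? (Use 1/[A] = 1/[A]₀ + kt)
0.2219 M

1/[A] = 1/[A]₀ + k·t = 1/0.254 + (0.095)·(6) = 3.9370 + 0.5700 = 4.5070
[A] = 1/4.5070 = 0.2219 M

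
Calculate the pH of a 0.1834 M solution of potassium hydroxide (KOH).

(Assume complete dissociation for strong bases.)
pH = 13.26

[OH⁻] = 0.1834 M for strong base. pOH = -log[OH⁻] = 0.74, pH = 14 - pOH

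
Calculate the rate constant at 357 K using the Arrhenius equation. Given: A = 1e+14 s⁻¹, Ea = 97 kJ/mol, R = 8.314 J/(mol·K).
6.41e-01 s⁻¹

k = A·exp(-Ea/(R·T)) = 1e+14·exp(-97000/(8.314·357)) = 1e+14·exp(-32.6809) = 1e+14·6.4104e-15 = 6.41e-01 s⁻¹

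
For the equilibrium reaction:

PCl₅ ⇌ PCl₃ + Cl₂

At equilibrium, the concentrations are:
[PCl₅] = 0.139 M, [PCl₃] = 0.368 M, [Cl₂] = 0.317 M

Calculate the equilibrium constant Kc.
K_c = 0.8393

Kc = ([PCl₃] × [Cl₂]) / ([PCl₅])
   = ((0.368)·(0.317)) / ((0.139))
   = 0.11666 / 0.139 = 0.8393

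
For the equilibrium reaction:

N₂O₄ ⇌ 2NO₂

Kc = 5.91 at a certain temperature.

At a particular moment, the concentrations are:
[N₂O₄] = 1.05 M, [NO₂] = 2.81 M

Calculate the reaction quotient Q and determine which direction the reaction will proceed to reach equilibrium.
Q = 7.520, Q > K, reaction proceeds reverse (toward reactants)

Q = ([NO₂]^2) / ([N₂O₄])
  = ((2.81)^2) / ((1.05)) = 7.8961/1.05 = 7.52
Since Q = 7.52 > Kc = 5.91, the reaction proceeds reverse (toward reactants) to reach equilibrium.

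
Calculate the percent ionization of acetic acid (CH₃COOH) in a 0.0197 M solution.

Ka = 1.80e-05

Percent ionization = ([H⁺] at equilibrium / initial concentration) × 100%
Percent ionization = 2.98%

Let x = [H⁺]. Ka = x²/(C - x) ⇒ x² + (1.80e-05)x - (1.80e-05)(0.0197) = 0. x = 5.8655e-04. Percent = (5.8655e-04/0.0197) × 100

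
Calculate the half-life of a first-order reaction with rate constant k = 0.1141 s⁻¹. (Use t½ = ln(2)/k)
6.07 s

t½ = ln(2)/k = 0.6931/0.1141 = 6.07 s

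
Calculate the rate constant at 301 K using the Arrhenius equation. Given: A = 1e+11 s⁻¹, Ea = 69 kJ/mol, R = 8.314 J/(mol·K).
1.06e-01 s⁻¹

k = A·exp(-Ea/(R·T)) = 1e+11·exp(-69000/(8.314·301)) = 1e+11·exp(-27.5723) = 1e+11·1.0605e-12 = 1.06e-01 s⁻¹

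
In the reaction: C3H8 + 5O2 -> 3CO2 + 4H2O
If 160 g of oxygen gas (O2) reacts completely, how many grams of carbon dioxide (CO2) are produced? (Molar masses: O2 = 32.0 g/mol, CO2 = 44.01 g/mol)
Moles of O2 = 160 g ÷ 32.0 g/mol = 5 mol
Mole ratio: 3 mol CO2 / 5 mol O2
Moles of CO2 = 5 × (3/5) = 3 mol
Mass of CO2 = 3 mol × 44.01 g/mol = 132 g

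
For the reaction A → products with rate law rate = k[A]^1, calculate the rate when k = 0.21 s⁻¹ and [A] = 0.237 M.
0.04977 M/s

rate = k·[A]^1 = 0.21·(0.237)^1 = 0.21·0.237 = 0.04977 M/s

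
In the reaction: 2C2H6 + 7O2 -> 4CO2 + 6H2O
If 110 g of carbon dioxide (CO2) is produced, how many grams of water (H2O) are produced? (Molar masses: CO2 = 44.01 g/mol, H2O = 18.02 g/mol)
Moles of CO2 = 110 g ÷ 44.01 g/mol = 2.49943 mol
Mole ratio: 6 mol H2O / 4 mol CO2
Moles of H2O = 2.49943 × (6/4) = 3.74915 mol
Mass of H2O = 3.74915 mol × 18.02 g/mol = 67.56 g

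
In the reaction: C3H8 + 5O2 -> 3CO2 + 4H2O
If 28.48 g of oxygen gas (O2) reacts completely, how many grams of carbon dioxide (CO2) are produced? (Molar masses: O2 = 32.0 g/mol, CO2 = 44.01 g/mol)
Moles of O2 = 28.48 g ÷ 32.0 g/mol = 0.89 mol
Mole ratio: 3 mol CO2 / 5 mol O2
Moles of CO2 = 0.89 × (3/5) = 0.534 mol
Mass of CO2 = 0.534 mol × 44.01 g/mol = 23.5 g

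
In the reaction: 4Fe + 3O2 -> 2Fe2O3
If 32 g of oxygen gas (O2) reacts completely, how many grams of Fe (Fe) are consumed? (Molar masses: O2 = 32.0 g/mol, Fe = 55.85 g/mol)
Moles of O2 = 32 g ÷ 32.0 g/mol = 1 mol
Mole ratio: 4 mol Fe / 3 mol O2
Moles of Fe = 1 × (4/3) = 1.33333 mol
Mass of Fe = 1.33333 mol × 55.85 g/mol = 74.47 g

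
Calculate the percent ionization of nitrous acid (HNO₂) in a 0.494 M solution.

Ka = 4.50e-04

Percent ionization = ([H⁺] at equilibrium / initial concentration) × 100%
Percent ionization = 2.97%

Let x = [H⁺]. Ka = x²/(C - x) ⇒ x² + (4.50e-04)x - (4.50e-04)(0.494) = 0. x = 1.4686e-02. Percent = (1.4686e-02/0.494) × 100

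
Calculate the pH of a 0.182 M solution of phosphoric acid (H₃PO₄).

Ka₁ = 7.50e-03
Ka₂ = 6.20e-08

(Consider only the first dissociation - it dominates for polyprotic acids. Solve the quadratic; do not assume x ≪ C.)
pH = 1.48

x² + Ka₁·x − Ka₁·C = 0 with Ka₁ = 7.50e-03, C = 0.182.
x = (−Ka₁ + √(Ka₁² + 4·Ka₁·C))/2 = 3.3386e-02 M, so pH = 1.48.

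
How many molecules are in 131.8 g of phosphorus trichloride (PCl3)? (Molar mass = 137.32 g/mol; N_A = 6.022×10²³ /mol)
Moles = 131.8 g ÷ 137.32 g/mol = 0.959802 mol
Molecules = 0.959802 mol × 6.022×10²³ /mol = 5.780e+23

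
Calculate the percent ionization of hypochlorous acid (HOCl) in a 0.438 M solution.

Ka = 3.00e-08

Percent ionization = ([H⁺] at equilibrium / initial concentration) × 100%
Percent ionization = 0.0262%

Let x = [H⁺]. Ka = x²/(C - x) ⇒ x² + (3.00e-08)x - (3.00e-08)(0.438) = 0. x = 1.1461e-04. Percent = (1.1461e-04/0.438) × 100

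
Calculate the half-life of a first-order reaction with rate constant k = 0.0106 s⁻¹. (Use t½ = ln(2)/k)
65.39 s

t½ = ln(2)/k = 0.6931/0.0106 = 65.39 s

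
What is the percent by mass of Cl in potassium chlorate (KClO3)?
Mass of Cl in formula = 35.45 × 1 = 35.45 g/mol
Molar mass = 122.55 g/mol
% Cl = (35.45/122.55) × 100% = 28.93%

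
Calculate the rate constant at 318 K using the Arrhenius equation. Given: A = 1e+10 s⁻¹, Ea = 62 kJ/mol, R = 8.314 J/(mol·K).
6.54e-01 s⁻¹

k = A·exp(-Ea/(R·T)) = 1e+10·exp(-62000/(8.314·318)) = 1e+10·exp(-23.4506) = 1e+10·6.5391e-11 = 6.54e-01 s⁻¹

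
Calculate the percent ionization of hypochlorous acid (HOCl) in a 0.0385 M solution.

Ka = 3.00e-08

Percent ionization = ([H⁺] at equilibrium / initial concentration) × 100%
Percent ionization = 0.0882%

Let x = [H⁺]. Ka = x²/(C - x) ⇒ x² + (3.00e-08)x - (3.00e-08)(0.0385) = 0. x = 3.3970e-05. Percent = (3.3970e-05/0.0385) × 100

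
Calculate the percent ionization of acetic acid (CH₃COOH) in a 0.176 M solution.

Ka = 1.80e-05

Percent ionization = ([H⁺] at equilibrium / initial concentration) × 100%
Percent ionization = 1.01%

Let x = [H⁺]. Ka = x²/(C - x) ⇒ x² + (1.80e-05)x - (1.80e-05)(0.176) = 0. x = 1.7709e-03. Percent = (1.7709e-03/0.176) × 100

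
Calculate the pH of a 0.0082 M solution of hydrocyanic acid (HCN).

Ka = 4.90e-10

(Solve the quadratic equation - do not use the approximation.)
pH = 5.70

x² + Ka×x - Ka×C = 0. Using quadratic formula: [H⁺] = 2.0042e-06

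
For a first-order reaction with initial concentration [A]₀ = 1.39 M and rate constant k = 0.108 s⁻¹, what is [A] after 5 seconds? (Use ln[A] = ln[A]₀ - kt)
0.8100 M

ln[A] = ln[A]₀ - k·t = ln(1.39) - (0.108)·(5) = 0.3293 - 0.5400 = -0.2107
[A] = e^(-0.2107) = 0.8100 M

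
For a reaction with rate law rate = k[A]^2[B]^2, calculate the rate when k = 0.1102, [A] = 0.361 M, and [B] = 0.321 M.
0.00148 M/s

rate = k·[A]^2·[B]^2 = 0.1102·(0.361)^2·(0.321)^2 = 0.1102·0.130321·0.103041 = 0.00148 M/s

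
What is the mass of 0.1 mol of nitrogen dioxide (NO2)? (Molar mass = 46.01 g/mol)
Mass = 0.1 mol × 46.01 g/mol = 4.601 g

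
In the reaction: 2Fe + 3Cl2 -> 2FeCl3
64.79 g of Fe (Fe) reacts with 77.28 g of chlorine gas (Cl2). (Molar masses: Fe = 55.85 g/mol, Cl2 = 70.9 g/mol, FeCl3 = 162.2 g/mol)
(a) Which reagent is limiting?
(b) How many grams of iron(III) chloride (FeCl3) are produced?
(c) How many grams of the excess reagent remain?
(a) Cl2, (b) 117.9 g, (c) 24.21 g

Moles of Fe = 64.79 g ÷ 55.85 g/mol = 1.16007 mol
Moles of Cl2 = 77.28 g ÷ 70.9 g/mol = 1.08999 mol
Moles ÷ coefficient: Fe: 1.16007/2 = 0.58, Cl2: 1.08999/3 = 0.3633
(a) Cl2 has the smaller value, so Cl2 is the limiting reagent.
(b) Moles of FeCl3 = 1.08999 mol Cl2 × (2/3) = 0.726657 mol; mass = 0.726657 mol × 162.2 g/mol = 117.9 g
(c) Fe consumed = 1.08999 × (2/3) = 0.726657 mol; remaining = 1.16007 − 0.726657 = 0.433414 mol; mass = 0.433414 mol × 55.85 g/mol = 24.21 g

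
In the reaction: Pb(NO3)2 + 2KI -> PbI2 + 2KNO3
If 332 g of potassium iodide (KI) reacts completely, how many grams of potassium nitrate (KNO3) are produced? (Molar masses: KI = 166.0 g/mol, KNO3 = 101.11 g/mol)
Moles of KI = 332 g ÷ 166.0 g/mol = 2 mol
Mole ratio: 2 mol KNO3 / 2 mol KI
Moles of KNO3 = 2 × (2/2) = 2 mol
Mass of KNO3 = 2 mol × 101.11 g/mol = 202.2 g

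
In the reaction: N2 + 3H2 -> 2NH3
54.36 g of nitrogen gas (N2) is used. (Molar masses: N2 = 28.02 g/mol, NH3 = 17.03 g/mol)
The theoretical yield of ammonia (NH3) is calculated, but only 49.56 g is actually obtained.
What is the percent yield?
Moles of N2 = 54.36 g ÷ 28.02 g/mol = 1.94004 mol
Mole ratio: 2 mol NH3 / 1 mol N2
Moles of NH3 = 1.94004 × (2/1) = 3.88009 mol
Theoretical yield = 3.88009 mol × 17.03 g/mol = 66.078 g
Actual yield = 49.56 g
Percent yield = (49.56 / 66.078) × 100% = 75.0%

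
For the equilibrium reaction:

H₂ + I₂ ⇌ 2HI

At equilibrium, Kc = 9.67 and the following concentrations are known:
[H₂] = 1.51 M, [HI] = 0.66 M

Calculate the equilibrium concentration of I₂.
[I₂] = 0.0298 M

Kc = ([HI]^2) / ([H₂] × [I₂]) = 9.67
[I₂]^1 = (product terms)/(Kc · other reactant terms) = 0.4356 / (9.67 · 1.51) = 0.029832
[I₂] = 0.0298 M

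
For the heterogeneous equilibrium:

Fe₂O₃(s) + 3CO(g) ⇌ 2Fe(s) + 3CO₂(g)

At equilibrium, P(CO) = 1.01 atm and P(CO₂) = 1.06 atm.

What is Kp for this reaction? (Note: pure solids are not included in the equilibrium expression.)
K_p = 1.156

Solids (Fe₂O₃, Fe) are excluded.
Kp = P(CO₂)³/P(CO)³ = (1.06)³/(1.01)³ = 1.191/1.03 = 1.156.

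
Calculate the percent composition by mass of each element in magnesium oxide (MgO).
Mg: 60.31%, O: 39.69%

Molar mass of MgO = 40.31 g/mol
% Mg = (1 × 24.31) / 40.31 × 100% = 24.31 / 40.31 × 100% = 60.31%
% O = (1 × 16.0) / 40.31 × 100% = 16 / 40.31 × 100% = 39.69%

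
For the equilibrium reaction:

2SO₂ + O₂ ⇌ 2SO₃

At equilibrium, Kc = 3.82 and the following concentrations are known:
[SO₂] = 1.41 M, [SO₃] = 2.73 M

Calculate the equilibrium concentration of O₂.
[O₂] = 0.9813 M

Kc = ([SO₃]^2) / ([SO₂]^2 × [O₂]) = 3.82
[O₂]^1 = (product terms)/(Kc · other reactant terms) = 7.4529 / (3.82 · 1.9881) = 0.98135
[O₂] = 0.9813 M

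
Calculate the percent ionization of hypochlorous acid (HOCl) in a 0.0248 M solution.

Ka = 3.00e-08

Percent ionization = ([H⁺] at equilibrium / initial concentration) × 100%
Percent ionization = 0.11%

Let x = [H⁺]. Ka = x²/(C - x) ⇒ x² + (3.00e-08)x - (3.00e-08)(0.0248) = 0. x = 2.7261e-05. Percent = (2.7261e-05/0.0248) × 100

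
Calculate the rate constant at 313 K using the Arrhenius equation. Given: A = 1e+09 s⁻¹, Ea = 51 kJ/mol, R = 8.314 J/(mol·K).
3.08e+00 s⁻¹

k = A·exp(-Ea/(R·T)) = 1e+09·exp(-51000/(8.314·313)) = 1e+09·exp(-19.5982) = 1e+09·3.0805e-09 = 3.08e+00 s⁻¹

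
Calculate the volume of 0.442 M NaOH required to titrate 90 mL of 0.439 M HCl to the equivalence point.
V_{base} = 89.4 mL

At equivalence: moles acid = moles base.
moles HCl = 0.439 M × 0.09 L = 0.03951 mol
V_NaOH = 0.03951 mol ÷ 0.442 M = 0.08939 L = 89.4 mL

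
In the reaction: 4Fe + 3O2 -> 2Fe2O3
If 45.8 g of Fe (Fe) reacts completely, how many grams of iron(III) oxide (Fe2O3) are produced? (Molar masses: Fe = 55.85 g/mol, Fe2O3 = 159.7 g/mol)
Moles of Fe = 45.8 g ÷ 55.85 g/mol = 0.820054 mol
Mole ratio: 2 mol Fe2O3 / 4 mol Fe
Moles of Fe2O3 = 0.820054 × (2/4) = 0.410027 mol
Mass of Fe2O3 = 0.410027 mol × 159.7 g/mol = 65.48 g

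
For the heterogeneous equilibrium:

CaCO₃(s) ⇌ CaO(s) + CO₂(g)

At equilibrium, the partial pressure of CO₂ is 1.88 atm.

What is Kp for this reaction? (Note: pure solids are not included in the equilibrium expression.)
K_p = 1.88

Solids (CaCO₃, CaO) have activity 1 and are excluded.
Kp = P(CO₂) = 1.88.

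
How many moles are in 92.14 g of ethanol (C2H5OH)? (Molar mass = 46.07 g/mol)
Moles = 92.14 g ÷ 46.07 g/mol = 2 mol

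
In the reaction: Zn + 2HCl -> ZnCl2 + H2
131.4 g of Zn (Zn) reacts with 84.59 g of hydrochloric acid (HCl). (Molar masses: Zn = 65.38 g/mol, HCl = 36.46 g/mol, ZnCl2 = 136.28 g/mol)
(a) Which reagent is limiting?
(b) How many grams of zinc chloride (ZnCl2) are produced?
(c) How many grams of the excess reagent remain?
(a) HCl, (b) 158.1 g, (c) 55.56 g

Moles of Zn = 131.4 g ÷ 65.38 g/mol = 2.00979 mol
Moles of HCl = 84.59 g ÷ 36.46 g/mol = 2.32008 mol
Moles ÷ coefficient: Zn: 2.00979/1 = 2.01, HCl: 2.32008/2 = 1.16
(a) HCl has the smaller value, so HCl is the limiting reagent.
(b) Moles of ZnCl2 = 2.32008 mol HCl × (1/2) = 1.16004 mol; mass = 1.16004 mol × 136.28 g/mol = 158.1 g
(c) Zn consumed = 2.32008 × (1/2) = 1.16004 mol; remaining = 2.00979 − 1.16004 = 0.849751 mol; mass = 0.849751 mol × 65.38 g/mol = 55.56 g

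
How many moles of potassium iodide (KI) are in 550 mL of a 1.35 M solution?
Moles = Molarity × Volume (L)
Moles = 1.35 M × 0.55 L = 0.7425 mol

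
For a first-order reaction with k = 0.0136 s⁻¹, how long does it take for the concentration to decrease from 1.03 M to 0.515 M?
50.97 s

From ln[A] = ln[A]₀ - k·t: t = ln([A]₀/[A])/k = ln(1.03/0.515)/0.0136 = ln(2.0000)/0.0136 = 0.6931/0.0136 = 50.97 s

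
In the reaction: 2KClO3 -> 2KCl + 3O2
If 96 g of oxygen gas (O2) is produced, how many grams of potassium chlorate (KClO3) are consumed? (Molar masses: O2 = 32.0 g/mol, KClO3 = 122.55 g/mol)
Moles of O2 = 96 g ÷ 32.0 g/mol = 3 mol
Mole ratio: 2 mol KClO3 / 3 mol O2
Moles of KClO3 = 3 × (2/3) = 2 mol
Mass of KClO3 = 2 mol × 122.55 g/mol = 245.1 g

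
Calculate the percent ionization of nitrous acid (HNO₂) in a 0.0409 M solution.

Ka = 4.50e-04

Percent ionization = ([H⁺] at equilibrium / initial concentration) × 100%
Percent ionization = 9.95%

Let x = [H⁺]. Ka = x²/(C - x) ⇒ x² + (4.50e-04)x - (4.50e-04)(0.0409) = 0. x = 4.0710e-03. Percent = (4.0710e-03/0.0409) × 100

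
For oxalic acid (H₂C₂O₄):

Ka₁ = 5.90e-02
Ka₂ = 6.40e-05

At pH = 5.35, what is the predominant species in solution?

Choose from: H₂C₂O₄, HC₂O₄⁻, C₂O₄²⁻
C₂O₄²⁻

pKa1 = 1.23, pKa2 = 4.19. Each pKa is the crossover between adjacent species; pH = 5.35 lies in the region where C₂O₄²⁻ predominates.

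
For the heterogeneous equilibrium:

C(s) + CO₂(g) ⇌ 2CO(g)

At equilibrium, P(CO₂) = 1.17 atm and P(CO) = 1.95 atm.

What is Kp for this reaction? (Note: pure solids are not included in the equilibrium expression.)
K_p = 3.250

Solid C is excluded.
Kp = P(CO)²/P(CO₂) = (1.95)²/1.17 = 3.802/1.17 = 3.250.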